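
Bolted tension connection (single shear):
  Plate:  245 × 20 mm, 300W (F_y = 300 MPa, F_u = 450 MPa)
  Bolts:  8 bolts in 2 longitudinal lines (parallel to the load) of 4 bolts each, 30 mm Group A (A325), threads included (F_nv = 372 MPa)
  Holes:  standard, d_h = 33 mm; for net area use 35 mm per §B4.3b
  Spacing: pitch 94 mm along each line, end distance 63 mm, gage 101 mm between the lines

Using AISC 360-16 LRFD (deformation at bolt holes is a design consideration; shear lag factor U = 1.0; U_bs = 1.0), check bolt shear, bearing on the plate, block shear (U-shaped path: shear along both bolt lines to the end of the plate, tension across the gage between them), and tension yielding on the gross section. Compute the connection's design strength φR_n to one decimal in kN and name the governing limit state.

Bolt shear: A_b = π(30)²/4 = 706.86 mm². φR_n = 0.75 × 372 × 706.86 × 8 × 1 = 1577.7 kN.
Bearing (20 mm plate, F_u = 450 MPa): end bolts L_c = 63 − 33/2 = 46.5, R_n = min(1.2×46.5×20×450, 2.4×30×20×450) = 502.2 kN/bolt; interior L_c = 94 − 33 = 61, R_n = 648 kN/bolt. φR_n = 0.75 × (2×502.2 + 6×648) = 3669.3 kN.
Block shear: shear path 2×[63+3×94] = 2×345 mm, A_gv = 13800, A_nv = 2×(345 − 3.5×35)×20 = 8900 mm²; tension across gage: (101 − 1×35)×20 = 1320 mm². R_n = min(0.6×450×8900, 0.6×300×13800) + 1.0×450×1320 = min(2403, 2484) + 594 = 2997 kN. φR_n = 0.75 × 2997 = 2247.8 kN.
Tension yield (gross): A_g = 245×20 = 4900 mm². φR_n = 0.90 × 300 × 4900 = 1323.0 kN.
Governing: min(1577.7, 3669.3, 2247.8, 1323.0) = 1323.0 kN → gross-section yield.

1323.0 kN (gross-section yield governs)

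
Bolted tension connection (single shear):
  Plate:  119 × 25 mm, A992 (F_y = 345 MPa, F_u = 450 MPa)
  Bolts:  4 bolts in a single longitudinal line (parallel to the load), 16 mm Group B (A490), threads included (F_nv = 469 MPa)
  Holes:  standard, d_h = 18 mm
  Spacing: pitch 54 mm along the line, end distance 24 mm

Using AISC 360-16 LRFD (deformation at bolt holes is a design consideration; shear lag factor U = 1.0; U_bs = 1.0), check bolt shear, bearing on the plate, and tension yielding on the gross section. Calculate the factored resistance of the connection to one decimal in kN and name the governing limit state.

Bolt shear: A_b = π(16)²/4 = 201.06 mm². φR_n = 0.75 × 469 × 201.06 × 4 × 1 = 282.9 kN.
Bearing (25 mm plate, F_u = 450 MPa): end bolts L_c = 24 − 18/2 = 15, R_n = min(1.2×15×25×450, 2.4×16×25×450) = 202.5 kN/bolt; interior L_c = 54 − 18 = 36, R_n = 432 kN/bolt. φR_n = 0.75 × (1×202.5 + 3×432) = 1123.9 kN.
Tension yield (gross): A_g = 119×25 = 2975 mm². φR_n = 0.90 × 345 × 2975 = 923.7 kN.
Governing: min(282.9, 1123.9, 923.7) = 282.9 kN → bolt shear.

282.9 kN (bolt shear governs)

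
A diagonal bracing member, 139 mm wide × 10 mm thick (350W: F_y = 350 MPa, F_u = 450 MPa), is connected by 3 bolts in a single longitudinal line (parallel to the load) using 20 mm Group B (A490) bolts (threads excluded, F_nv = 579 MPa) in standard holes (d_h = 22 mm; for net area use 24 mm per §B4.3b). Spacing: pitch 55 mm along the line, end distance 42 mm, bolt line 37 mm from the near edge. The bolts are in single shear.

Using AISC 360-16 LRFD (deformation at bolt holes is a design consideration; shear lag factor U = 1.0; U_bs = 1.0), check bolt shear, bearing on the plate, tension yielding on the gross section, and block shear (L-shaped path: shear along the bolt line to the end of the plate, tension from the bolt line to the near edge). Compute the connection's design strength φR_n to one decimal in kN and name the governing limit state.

270.7 kN (block shear governs)

Bolt shear: A_b = π(20)²/4 = 314.16 mm². φR_n = 0.75 × 579 × 314.16 × 3 × 1 = 409.3 kN.
Bearing (10 mm plate, F_u = 450 MPa): end bolts L_c = 42 − 22/2 = 31, R_n = min(1.2×31×10×450, 2.4×20×10×450) = 167.4 kN/bolt; interior L_c = 55 − 22 = 33, R_n = 178.2 kN/bolt. φR_n = 0.75 × (1×167.4 + 2×178.2) = 392.9 kN.
Tension yield (gross): A_g = 139×10 = 1390 mm². φR_n = 0.90 × 350 × 1390 = 437.9 kN.
Block shear: shear path 1×[42+2×55] = 1×152 mm, A_gv = 1520, A_nv = 1×(152 − 2.5×24)×10 = 920 mm²; tension to near edge: (37 − 0.5×24)×10 = 250 mm². R_n = min(0.6×450×920, 0.6×350×1520) + 1.0×450×250 = min(248.4, 319.2) + 112.5 = 360.9 kN. φR_n = 0.75 × 360.9 = 270.7 kN.
Governing: min(409.3, 392.9, 437.9, 270.7) = 270.7 kN → block shear.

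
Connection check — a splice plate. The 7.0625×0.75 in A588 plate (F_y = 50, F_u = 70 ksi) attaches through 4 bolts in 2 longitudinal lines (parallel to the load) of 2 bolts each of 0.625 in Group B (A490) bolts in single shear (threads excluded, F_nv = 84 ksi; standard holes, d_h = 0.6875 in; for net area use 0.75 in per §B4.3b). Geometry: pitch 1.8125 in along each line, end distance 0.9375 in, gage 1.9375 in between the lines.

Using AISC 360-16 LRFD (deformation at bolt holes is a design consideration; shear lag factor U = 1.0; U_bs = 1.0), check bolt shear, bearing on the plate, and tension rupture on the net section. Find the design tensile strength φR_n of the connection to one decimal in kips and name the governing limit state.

77.3 kips (bolt shear governs)

Bolt shear: A_b = π(0.625)²/4 = 0.3068 in². φR_n = 0.75 × 84 × 0.3068 × 4 × 1 = 77.3 kips.
Bearing (0.75 in plate, F_u = 70 ksi): end bolts L_c = 0.9375 − 0.6875/2 = 0.59375, R_n = min(1.2×0.59375×0.75×70, 2.4×0.625×0.75×70) = 37.406 kips/bolt; interior L_c = 1.8125 − 0.6875 = 1.125, R_n = 70.875 kips/bolt. φR_n = 0.75 × (2×37.406 + 2×70.875) = 162.4 kips.
Tension rupture (net): A_n = (7.0625 − 2×0.75)×0.75 = 4.1719 in² (U = 1.0, A_e = A_n). φR_n = 0.75 × 70 × 4.1719 = 219.0 kips.
Governing: min(77.3, 162.4, 219.0) = 77.3 kips → bolt shear.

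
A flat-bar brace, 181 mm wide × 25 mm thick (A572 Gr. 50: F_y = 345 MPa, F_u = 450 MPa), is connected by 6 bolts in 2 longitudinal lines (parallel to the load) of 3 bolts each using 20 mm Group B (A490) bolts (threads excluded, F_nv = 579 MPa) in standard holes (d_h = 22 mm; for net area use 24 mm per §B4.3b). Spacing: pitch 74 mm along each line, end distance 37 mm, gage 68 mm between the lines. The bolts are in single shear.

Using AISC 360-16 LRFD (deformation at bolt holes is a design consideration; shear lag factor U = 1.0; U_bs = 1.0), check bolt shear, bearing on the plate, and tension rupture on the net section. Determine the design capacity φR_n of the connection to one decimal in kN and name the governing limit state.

818.5 kN (bolt shear governs)

Bolt shear: A_b = π(20)²/4 = 314.16 mm². φR_n = 0.75 × 579 × 314.16 × 6 × 1 = 818.5 kN.
Bearing (25 mm plate, F_u = 450 MPa): end bolts L_c = 37 − 22/2 = 26, R_n = min(1.2×26×25×450, 2.4×20×25×450) = 351 kN/bolt; interior L_c = 74 − 22 = 52, R_n = 540 kN/bolt. φR_n = 0.75 × (2×351 + 4×540) = 2146.5 kN.
Tension rupture (net): A_n = (181 − 2×24)×25 = 3325 mm² (U = 1.0, A_e = A_n). φR_n = 0.75 × 450 × 3325 = 1122.2 kN.
Governing: min(818.5, 2146.5, 1122.2) = 818.5 kN → bolt shear.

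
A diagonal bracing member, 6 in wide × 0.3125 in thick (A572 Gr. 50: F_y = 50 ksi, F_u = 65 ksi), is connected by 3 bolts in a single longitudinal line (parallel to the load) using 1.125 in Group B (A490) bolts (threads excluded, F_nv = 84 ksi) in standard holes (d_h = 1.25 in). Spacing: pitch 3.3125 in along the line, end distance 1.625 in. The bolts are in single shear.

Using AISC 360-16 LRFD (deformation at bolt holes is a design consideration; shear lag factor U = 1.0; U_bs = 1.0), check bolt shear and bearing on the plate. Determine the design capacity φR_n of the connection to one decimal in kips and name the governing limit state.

93.7 kips (bearing governs)

Bolt shear: A_b = π(1.125)²/4 = 0.99402 in². φR_n = 0.75 × 84 × 0.99402 × 3 × 1 = 187.9 kips.
Bearing (0.3125 in plate, F_u = 65 ksi): end bolts L_c = 1.625 − 1.25/2 = 1, R_n = min(1.2×1×0.3125×65, 2.4×1.125×0.3125×65) = 24.375 kips/bolt; interior L_c = 3.3125 − 1.25 = 2.0625, R_n = 50.273 kips/bolt. φR_n = 0.75 × (1×24.375 + 2×50.273) = 93.7 kips.
Governing: min(187.9, 93.7) = 93.7 kips → bearing.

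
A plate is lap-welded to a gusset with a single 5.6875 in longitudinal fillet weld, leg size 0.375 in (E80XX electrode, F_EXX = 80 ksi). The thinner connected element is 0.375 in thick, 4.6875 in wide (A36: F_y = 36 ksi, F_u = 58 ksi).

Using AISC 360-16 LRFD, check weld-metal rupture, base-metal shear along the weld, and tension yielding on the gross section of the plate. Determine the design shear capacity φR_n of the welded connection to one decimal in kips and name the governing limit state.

Weld metal: throat = 0.707×0.375 = 0.26513 in, L = 5.6875 in. φR_n = 0.75 × 0.6 × 80 × 0.26513 × 5.6875 = 54.3 kips.
Base metal shear (0.375 in plate): yield φR_n = 1.0×0.6×36×0.375×5.6875 = 46.1 kips; rupture φR_n = 0.75×0.6×58×0.375×5.6875 = 55.7 kips; take 46.1 kips (yield).
Tension yield (gross): A_g = 4.6875×0.375 = 1.7578 in². φR_n = 0.90 × 36 × 1.7578 = 57.0 kips.
Governing: min(54.3, 46.1, 57.0) = 46.1 kips → base-metal shear.

46.1 kips (base-metal shear governs)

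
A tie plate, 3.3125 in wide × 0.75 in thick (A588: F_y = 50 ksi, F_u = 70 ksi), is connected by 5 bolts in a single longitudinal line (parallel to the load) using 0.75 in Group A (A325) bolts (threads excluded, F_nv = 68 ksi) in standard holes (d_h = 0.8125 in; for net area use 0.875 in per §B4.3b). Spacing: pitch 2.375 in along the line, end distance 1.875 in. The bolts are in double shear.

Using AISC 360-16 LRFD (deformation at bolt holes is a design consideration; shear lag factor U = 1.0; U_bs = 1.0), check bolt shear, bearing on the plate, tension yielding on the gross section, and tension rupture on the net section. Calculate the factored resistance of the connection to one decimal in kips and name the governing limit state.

96.0 kips (net-section rupture governs)

Bolt shear: A_b = π(0.75)²/4 = 0.44179 in². φR_n = 0.75 × 68 × 0.44179 × 5 × 2 = 225.3 kips.
Bearing (0.75 in plate, F_u = 70 ksi): end bolts L_c = 1.875 − 0.8125/2 = 1.46875, R_n = min(1.2×1.46875×0.75×70, 2.4×0.75×0.75×70) = 92.531 kips/bolt; interior L_c = 2.375 − 0.8125 = 1.5625, R_n = 94.5 kips/bolt. φR_n = 0.75 × (1×92.531 + 4×94.5) = 352.9 kips.
Tension yield (gross): A_g = 3.3125×0.75 = 2.4844 in². φR_n = 0.90 × 50 × 2.4844 = 111.8 kips.
Tension rupture (net): A_n = (3.3125 − 1×0.875)×0.75 = 1.8281 in² (U = 1.0, A_e = A_n). φR_n = 0.75 × 70 × 1.8281 = 96.0 kips.
Governing: min(225.3, 352.9, 111.8, 96.0) = 96.0 kips → net-section rupture.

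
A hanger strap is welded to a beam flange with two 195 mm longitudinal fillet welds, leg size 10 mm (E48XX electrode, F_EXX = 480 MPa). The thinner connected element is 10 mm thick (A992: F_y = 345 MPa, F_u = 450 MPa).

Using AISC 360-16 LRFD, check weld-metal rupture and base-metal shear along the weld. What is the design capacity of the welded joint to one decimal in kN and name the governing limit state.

595.6 kN (weld metal governs)

Weld metal: throat = 0.707×10 = 7.07 mm, L = 2×195 = 390 mm. φR_n = 0.75 × 0.6 × 480 × 7.07 × 390 = 595.6 kN.
Base metal shear (10 mm plate): yield φR_n = 1.0×0.6×345×10×390 = 807.3 kN; rupture φR_n = 0.75×0.6×450×10×390 = 789.8 kN; take 789.8 kN (rupture).
Governing: min(595.6, 789.8) = 595.6 kN → weld metal.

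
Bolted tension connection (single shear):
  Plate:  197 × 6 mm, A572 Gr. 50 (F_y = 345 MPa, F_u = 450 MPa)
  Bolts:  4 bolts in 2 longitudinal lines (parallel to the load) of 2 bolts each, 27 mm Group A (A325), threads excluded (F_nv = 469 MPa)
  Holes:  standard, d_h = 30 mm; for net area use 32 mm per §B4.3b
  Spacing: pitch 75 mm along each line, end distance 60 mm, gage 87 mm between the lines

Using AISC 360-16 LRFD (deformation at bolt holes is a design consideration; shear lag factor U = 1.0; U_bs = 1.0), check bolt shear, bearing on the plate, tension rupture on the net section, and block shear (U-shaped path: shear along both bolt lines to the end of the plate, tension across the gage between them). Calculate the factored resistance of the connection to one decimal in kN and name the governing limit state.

269.3 kN (net-section rupture governs)

Bolt shear: A_b = π(27)²/4 = 572.56 mm². φR_n = 0.75 × 469 × 572.56 × 4 × 1 = 805.6 kN.
Bearing (6 mm plate, F_u = 450 MPa): end bolts L_c = 60 − 30/2 = 45, R_n = min(1.2×45×6×450, 2.4×27×6×450) = 145.8 kN/bolt; interior L_c = 75 − 30 = 45, R_n = 145.8 kN/bolt. φR_n = 0.75 × (2×145.8 + 2×145.8) = 437.4 kN.
Tension rupture (net): A_n = (197 − 2×32)×6 = 798 mm² (U = 1.0, A_e = A_n). φR_n = 0.75 × 450 × 798 = 269.3 kN.
Block shear: shear path 2×[60+1×75] = 2×135 mm, A_gv = 1620, A_nv = 2×(135 − 1.5×32)×6 = 1044 mm²; tension across gage: (87 − 1×32)×6 = 330 mm². R_n = min(0.6×450×1044, 0.6×345×1620) + 1.0×450×330 = min(281.88, 335.34) + 148.5 = 430.38 kN. φR_n = 0.75 × 430.38 = 322.8 kN.
Governing: min(805.6, 437.4, 269.3, 322.8) = 269.3 kN → net-section rupture.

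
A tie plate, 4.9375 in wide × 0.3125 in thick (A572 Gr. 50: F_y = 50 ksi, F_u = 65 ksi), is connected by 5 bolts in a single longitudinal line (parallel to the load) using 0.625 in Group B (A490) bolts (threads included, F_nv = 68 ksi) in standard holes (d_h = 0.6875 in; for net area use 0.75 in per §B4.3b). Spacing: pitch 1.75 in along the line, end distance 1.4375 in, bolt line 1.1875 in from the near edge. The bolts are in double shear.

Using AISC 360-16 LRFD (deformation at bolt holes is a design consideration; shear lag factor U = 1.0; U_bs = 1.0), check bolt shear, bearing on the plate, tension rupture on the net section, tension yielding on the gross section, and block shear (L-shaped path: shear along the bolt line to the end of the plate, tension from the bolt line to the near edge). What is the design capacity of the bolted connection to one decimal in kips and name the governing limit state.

Bolt shear: A_b = π(0.625)²/4 = 0.3068 in². φR_n = 0.75 × 68 × 0.3068 × 5 × 2 = 156.5 kips.
Bearing (0.3125 in plate, F_u = 65 ksi): end bolts L_c = 1.4375 − 0.6875/2 = 1.09375, R_n = min(1.2×1.09375×0.3125×65, 2.4×0.625×0.3125×65) = 26.66 kips/bolt; interior L_c = 1.75 − 0.6875 = 1.0625, R_n = 25.898 kips/bolt. φR_n = 0.75 × (1×26.66 + 4×25.898) = 97.7 kips.
Tension rupture (net): A_n = (4.9375 − 1×0.75)×0.3125 = 1.3086 in² (U = 1.0, A_e = A_n). φR_n = 0.75 × 65 × 1.3086 = 63.8 kips.
Tension yield (gross): A_g = 4.9375×0.3125 = 1.543 in². φR_n = 0.90 × 50 × 1.543 = 69.4 kips.
Block shear: shear path 1×[1.4375+4×1.75] = 1×8.4375 in, A_gv = 2.6367, A_nv = 1×(8.4375 − 4.5×0.75)×0.3125 = 1.582 in²; tension to near edge: (1.1875 − 0.5×0.75)×0.3125 = 0.25391 in². R_n = min(0.6×65×1.582, 0.6×50×2.6367) + 1.0×65×0.25391 = min(61.698, 79.101) + 16.504 = 78.202 kips. φR_n = 0.75 × 78.202 = 58.7 kips.
Governing: min(156.5, 97.7, 63.8, 69.4, 58.7) = 58.7 kips → block shear.

58.7 kips (block shear governs)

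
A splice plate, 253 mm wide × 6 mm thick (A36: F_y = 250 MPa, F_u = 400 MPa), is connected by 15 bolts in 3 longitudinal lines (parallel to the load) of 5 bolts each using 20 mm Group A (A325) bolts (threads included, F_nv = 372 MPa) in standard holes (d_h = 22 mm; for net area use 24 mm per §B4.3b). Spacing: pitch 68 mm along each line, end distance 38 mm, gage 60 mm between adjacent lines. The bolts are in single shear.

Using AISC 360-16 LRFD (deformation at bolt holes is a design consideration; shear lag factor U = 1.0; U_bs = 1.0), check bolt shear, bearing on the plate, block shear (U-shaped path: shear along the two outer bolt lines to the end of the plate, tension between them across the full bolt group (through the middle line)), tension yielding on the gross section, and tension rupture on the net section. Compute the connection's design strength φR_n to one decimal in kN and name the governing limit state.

Bolt shear: A_b = π(20)²/4 = 314.16 mm². φR_n = 0.75 × 372 × 314.16 × 15 × 1 = 1314.8 kN.
Bearing (6 mm plate, F_u = 400 MPa): end bolts L_c = 38 − 22/2 = 27, R_n = min(1.2×27×6×400, 2.4×20×6×400) = 77.76 kN/bolt; interior L_c = 68 − 22 = 46, R_n = 115.2 kN/bolt. φR_n = 0.75 × (3×77.76 + 12×115.2) = 1211.8 kN.
Block shear: shear path 2×[38+4×68] = 2×310 mm, A_gv = 3720, A_nv = 2×(310 − 4.5×24)×6 = 2424 mm²; tension across gage: (120 − 2×24)×6 = 432 mm². R_n = min(0.6×400×2424, 0.6×250×3720) + 1.0×400×432 = min(581.76, 558) + 172.8 = 730.8 kN. φR_n = 0.75 × 730.8 = 548.1 kN.
Tension yield (gross): A_g = 253×6 = 1518 mm². φR_n = 0.90 × 250 × 1518 = 341.6 kN.
Tension rupture (net): A_n = (253 − 3×24)×6 = 1086 mm² (U = 1.0, A_e = A_n). φR_n = 0.75 × 400 × 1086 = 325.8 kN.
Governing: min(1314.8, 1211.8, 548.1, 341.6, 325.8) = 325.8 kN → net-section rupture.

325.8 kN (net-section rupture governs)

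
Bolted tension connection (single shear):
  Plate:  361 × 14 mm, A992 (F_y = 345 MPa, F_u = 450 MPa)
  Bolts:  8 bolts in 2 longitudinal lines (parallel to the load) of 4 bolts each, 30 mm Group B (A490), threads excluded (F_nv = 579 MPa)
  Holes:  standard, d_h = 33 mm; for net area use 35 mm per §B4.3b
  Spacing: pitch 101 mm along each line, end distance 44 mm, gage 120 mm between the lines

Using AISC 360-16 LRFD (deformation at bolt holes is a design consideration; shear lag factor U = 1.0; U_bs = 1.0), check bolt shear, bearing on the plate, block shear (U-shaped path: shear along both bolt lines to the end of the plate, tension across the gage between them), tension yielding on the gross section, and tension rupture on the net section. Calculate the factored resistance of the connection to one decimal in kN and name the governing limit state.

Bolt shear: A_b = π(30)²/4 = 706.86 mm². φR_n = 0.75 × 579 × 706.86 × 8 × 1 = 2455.6 kN.
Bearing (14 mm plate, F_u = 450 MPa): end bolts L_c = 44 − 33/2 = 27.5, R_n = min(1.2×27.5×14×450, 2.4×30×14×450) = 207.9 kN/bolt; interior L_c = 101 − 33 = 68, R_n = 453.6 kN/bolt. φR_n = 0.75 × (2×207.9 + 6×453.6) = 2353.1 kN.
Block shear: shear path 2×[44+3×101] = 2×347 mm, A_gv = 9716, A_nv = 2×(347 − 3.5×35)×14 = 6286 mm²; tension across gage: (120 − 1×35)×14 = 1190 mm². R_n = min(0.6×450×6286, 0.6×345×9716) + 1.0×450×1190 = min(1697.2, 2011.2) + 535.5 = 2232.7 kN. φR_n = 0.75 × 2232.7 = 1674.5 kN.
Tension yield (gross): A_g = 361×14 = 5054 mm². φR_n = 0.90 × 345 × 5054 = 1569.3 kN.
Tension rupture (net): A_n = (361 − 2×35)×14 = 4074 mm² (U = 1.0, A_e = A_n). φR_n = 0.75 × 450 × 4074 = 1375.0 kN.
Governing: min(2455.6, 2353.1, 1674.5, 1569.3, 1375.0) = 1375.0 kN → net-section rupture.

1375.0 kN (net-section rupture governs)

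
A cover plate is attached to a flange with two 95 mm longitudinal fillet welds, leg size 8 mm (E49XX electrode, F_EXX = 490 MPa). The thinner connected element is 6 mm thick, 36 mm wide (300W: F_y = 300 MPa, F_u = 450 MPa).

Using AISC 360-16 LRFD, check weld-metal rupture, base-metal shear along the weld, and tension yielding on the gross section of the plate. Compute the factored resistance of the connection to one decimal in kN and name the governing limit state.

Weld metal: throat = 0.707×8 = 5.656 mm, L = 2×95 = 190 mm. φR_n = 0.75 × 0.6 × 490 × 5.656 × 190 = 237.0 kN.
Base metal shear (6 mm plate): yield φR_n = 1.0×0.6×300×6×190 = 205.2 kN; rupture φR_n = 0.75×0.6×450×6×190 = 230.9 kN; take 205.2 kN (yield).
Tension yield (gross): A_g = 36×6 = 216 mm². φR_n = 0.90 × 300 × 216 = 58.3 kN.
Governing: min(237.0, 205.2, 58.3) = 58.3 kN → gross-section yield.

58.3 kN (gross-section yield governs)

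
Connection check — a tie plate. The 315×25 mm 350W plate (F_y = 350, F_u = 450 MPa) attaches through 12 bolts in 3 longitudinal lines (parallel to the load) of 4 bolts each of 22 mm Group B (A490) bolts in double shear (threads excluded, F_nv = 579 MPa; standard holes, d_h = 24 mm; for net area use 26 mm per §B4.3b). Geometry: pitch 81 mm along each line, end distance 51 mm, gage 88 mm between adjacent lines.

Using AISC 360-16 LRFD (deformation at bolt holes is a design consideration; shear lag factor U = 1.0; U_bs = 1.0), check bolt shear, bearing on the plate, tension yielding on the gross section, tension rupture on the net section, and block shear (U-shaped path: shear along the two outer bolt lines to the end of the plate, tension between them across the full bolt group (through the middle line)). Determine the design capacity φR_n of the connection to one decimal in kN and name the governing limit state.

Bolt shear: A_b = π(22)²/4 = 380.13 mm². φR_n = 0.75 × 579 × 380.13 × 12 × 2 = 3961.7 kN.
Bearing (25 mm plate, F_u = 450 MPa): end bolts L_c = 51 − 24/2 = 39, R_n = min(1.2×39×25×450, 2.4×22×25×450) = 526.5 kN/bolt; interior L_c = 81 − 24 = 57, R_n = 594 kN/bolt. φR_n = 0.75 × (3×526.5 + 9×594) = 5194.1 kN.
Tension yield (gross): A_g = 315×25 = 7875 mm². φR_n = 0.90 × 350 × 7875 = 2480.6 kN.
Tension rupture (net): A_n = (315 − 3×26)×25 = 5925 mm² (U = 1.0, A_e = A_n). φR_n = 0.75 × 450 × 5925 = 1999.7 kN.
Block shear: shear path 2×[51+3×81] = 2×294 mm, A_gv = 14700, A_nv = 2×(294 − 3.5×26)×25 = 10150 mm²; tension across gage: (176 − 2×26)×25 = 3100 mm². R_n = min(0.6×450×10150, 0.6×350×14700) + 1.0×450×3100 = min(2740.5, 3087) + 1395 = 4135.5 kN. φR_n = 0.75 × 4135.5 = 3101.6 kN.
Governing: min(3961.7, 5194.1, 2480.6, 1999.7, 3101.6) = 1999.7 kN → net-section rupture.

1999.7 kN (net-section rupture governs)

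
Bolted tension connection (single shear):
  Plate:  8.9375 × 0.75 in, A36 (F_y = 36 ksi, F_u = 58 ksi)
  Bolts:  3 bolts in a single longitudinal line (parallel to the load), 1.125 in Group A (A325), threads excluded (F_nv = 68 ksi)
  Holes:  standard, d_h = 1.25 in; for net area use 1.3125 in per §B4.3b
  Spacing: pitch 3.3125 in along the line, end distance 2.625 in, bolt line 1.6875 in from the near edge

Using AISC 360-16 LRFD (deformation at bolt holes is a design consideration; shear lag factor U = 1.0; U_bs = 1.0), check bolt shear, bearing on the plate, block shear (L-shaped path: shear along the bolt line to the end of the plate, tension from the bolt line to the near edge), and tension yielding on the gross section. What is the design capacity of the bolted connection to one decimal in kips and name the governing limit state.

146.0 kips (block shear governs)

Bolt shear: A_b = π(1.125)²/4 = 0.99402 in². φR_n = 0.75 × 68 × 0.99402 × 3 × 1 = 152.1 kips.
Bearing (0.75 in plate, F_u = 58 ksi): end bolts L_c = 2.625 − 1.25/2 = 2, R_n = min(1.2×2×0.75×58, 2.4×1.125×0.75×58) = 104.4 kips/bolt; interior L_c = 3.3125 − 1.25 = 2.0625, R_n = 107.66 kips/bolt. φR_n = 0.75 × (1×104.4 + 2×107.66) = 239.8 kips.
Block shear: shear path 1×[2.625+2×3.3125] = 1×9.25 in, A_gv = 6.9375, A_nv = 1×(9.25 − 2.5×1.3125)×0.75 = 4.4766 in²; tension to near edge: (1.6875 − 0.5×1.3125)×0.75 = 0.77344 in². R_n = min(0.6×58×4.4766, 0.6×36×6.9375) + 1.0×58×0.77344 = min(155.79, 149.85) + 44.86 = 194.71 kips. φR_n = 0.75 × 194.71 = 146.0 kips.
Tension yield (gross): A_g = 8.9375×0.75 = 6.7031 in². φR_n = 0.90 × 36 × 6.7031 = 217.2 kips.
Governing: min(152.1, 239.8, 146.0, 217.2) = 146.0 kips → block shear.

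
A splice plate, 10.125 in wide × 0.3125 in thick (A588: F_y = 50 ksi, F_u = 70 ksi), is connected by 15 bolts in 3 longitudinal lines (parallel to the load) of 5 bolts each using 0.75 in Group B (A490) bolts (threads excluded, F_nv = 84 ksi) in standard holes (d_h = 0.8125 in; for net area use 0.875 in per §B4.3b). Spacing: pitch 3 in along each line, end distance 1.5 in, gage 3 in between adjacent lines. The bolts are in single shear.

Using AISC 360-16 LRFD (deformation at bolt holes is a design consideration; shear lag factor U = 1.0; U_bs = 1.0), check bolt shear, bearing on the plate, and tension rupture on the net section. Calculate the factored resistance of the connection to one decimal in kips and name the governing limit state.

Bolt shear: A_b = π(0.75)²/4 = 0.44179 in². φR_n = 0.75 × 84 × 0.44179 × 15 × 1 = 417.5 kips.
Bearing (0.3125 in plate, F_u = 70 ksi): end bolts L_c = 1.5 − 0.8125/2 = 1.09375, R_n = min(1.2×1.09375×0.3125×70, 2.4×0.75×0.3125×70) = 28.711 kips/bolt; interior L_c = 3 − 0.8125 = 2.1875, R_n = 39.375 kips/bolt. φR_n = 0.75 × (3×28.711 + 12×39.375) = 419.0 kips.
Tension rupture (net): A_n = (10.125 − 3×0.875)×0.3125 = 2.3438 in² (U = 1.0, A_e = A_n). φR_n = 0.75 × 70 × 2.3438 = 123.0 kips.
Governing: min(417.5, 419.0, 123.0) = 123.0 kips → net-section rupture.

123.0 kips (net-section rupture governs)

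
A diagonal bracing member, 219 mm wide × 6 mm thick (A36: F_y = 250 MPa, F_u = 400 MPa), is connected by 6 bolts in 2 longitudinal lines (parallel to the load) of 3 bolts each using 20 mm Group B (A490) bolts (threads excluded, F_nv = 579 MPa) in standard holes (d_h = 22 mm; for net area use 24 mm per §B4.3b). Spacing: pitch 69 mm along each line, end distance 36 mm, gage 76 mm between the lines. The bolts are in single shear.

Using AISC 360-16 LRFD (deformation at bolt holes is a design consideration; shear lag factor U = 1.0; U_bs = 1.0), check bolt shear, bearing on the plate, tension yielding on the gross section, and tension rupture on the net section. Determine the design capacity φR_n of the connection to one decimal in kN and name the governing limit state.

295.7 kN (gross-section yield governs)

Bolt shear: A_b = π(20)²/4 = 314.16 mm². φR_n = 0.75 × 579 × 314.16 × 6 × 1 = 818.5 kN.
Bearing (6 mm plate, F_u = 400 MPa): end bolts L_c = 36 − 22/2 = 25, R_n = min(1.2×25×6×400, 2.4×20×6×400) = 72 kN/bolt; interior L_c = 69 − 22 = 47, R_n = 115.2 kN/bolt. φR_n = 0.75 × (2×72 + 4×115.2) = 453.6 kN.
Tension yield (gross): A_g = 219×6 = 1314 mm². φR_n = 0.90 × 250 × 1314 = 295.7 kN.
Tension rupture (net): A_n = (219 − 2×24)×6 = 1026 mm² (U = 1.0, A_e = A_n). φR_n = 0.75 × 400 × 1026 = 307.8 kN.
Governing: min(818.5, 453.6, 295.7, 307.8) = 295.7 kN → gross-section yield.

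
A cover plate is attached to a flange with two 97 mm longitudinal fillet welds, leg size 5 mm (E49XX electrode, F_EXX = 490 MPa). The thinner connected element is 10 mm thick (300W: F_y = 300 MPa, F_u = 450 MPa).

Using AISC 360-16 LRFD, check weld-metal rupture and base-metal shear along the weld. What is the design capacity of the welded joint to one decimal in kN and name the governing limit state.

Weld metal: throat = 0.707×5 = 3.535 mm, L = 2×97 = 194 mm. φR_n = 0.75 × 0.6 × 490 × 3.535 × 194 = 151.2 kN.
Base metal shear (10 mm plate): yield φR_n = 1.0×0.6×300×10×194 = 349.2 kN; rupture φR_n = 0.75×0.6×450×10×194 = 392.9 kN; take 349.2 kN (yield).
Governing: min(151.2, 349.2) = 151.2 kN → weld metal.

151.2 kN (weld metal governs)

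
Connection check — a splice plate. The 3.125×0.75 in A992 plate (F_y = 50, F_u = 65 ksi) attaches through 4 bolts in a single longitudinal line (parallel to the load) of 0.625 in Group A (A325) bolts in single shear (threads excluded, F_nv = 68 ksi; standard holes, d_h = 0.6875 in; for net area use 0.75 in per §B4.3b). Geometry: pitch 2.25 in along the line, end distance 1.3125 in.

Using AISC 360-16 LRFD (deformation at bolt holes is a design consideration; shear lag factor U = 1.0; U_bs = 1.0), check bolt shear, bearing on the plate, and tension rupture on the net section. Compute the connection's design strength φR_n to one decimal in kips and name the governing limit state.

62.6 kips (bolt shear governs)

Bolt shear: A_b = π(0.625)²/4 = 0.3068 in². φR_n = 0.75 × 68 × 0.3068 × 4 × 1 = 62.6 kips.
Bearing (0.75 in plate, F_u = 65 ksi): end bolts L_c = 1.3125 − 0.6875/2 = 0.96875, R_n = min(1.2×0.96875×0.75×65, 2.4×0.625×0.75×65) = 56.672 kips/bolt; interior L_c = 2.25 − 0.6875 = 1.5625, R_n = 73.125 kips/bolt. φR_n = 0.75 × (1×56.672 + 3×73.125) = 207.0 kips.
Tension rupture (net): A_n = (3.125 − 1×0.75)×0.75 = 1.7813 in² (U = 1.0, A_e = A_n). φR_n = 0.75 × 65 × 1.7813 = 86.8 kips.
Governing: min(62.6, 207.0, 86.8) = 62.6 kips → bolt shear.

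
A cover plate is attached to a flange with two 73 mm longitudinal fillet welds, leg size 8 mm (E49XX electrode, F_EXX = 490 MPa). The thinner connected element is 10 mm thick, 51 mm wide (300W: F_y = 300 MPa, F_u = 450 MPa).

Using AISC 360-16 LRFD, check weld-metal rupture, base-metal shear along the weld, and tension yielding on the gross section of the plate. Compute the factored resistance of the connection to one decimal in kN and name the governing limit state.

137.7 kN (gross-section yield governs)

Weld metal: throat = 0.707×8 = 5.656 mm, L = 2×73 = 146 mm. φR_n = 0.75 × 0.6 × 490 × 5.656 × 146 = 182.1 kN.
Base metal shear (10 mm plate): yield φR_n = 1.0×0.6×300×10×146 = 262.8 kN; rupture φR_n = 0.75×0.6×450×10×146 = 295.7 kN; take 262.8 kN (yield).
Tension yield (gross): A_g = 51×10 = 510 mm². φR_n = 0.90 × 300 × 510 = 137.7 kN.
Governing: min(182.1, 262.8, 137.7) = 137.7 kN → gross-section yield.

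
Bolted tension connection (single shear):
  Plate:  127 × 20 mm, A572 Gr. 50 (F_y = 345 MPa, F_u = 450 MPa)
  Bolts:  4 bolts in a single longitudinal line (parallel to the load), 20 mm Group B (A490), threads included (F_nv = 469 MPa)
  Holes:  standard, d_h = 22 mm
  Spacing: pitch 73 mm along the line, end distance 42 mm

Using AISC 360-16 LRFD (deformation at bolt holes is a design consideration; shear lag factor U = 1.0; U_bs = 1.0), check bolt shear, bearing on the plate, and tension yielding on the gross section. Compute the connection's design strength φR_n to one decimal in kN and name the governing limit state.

Bolt shear: A_b = π(20)²/4 = 314.16 mm². φR_n = 0.75 × 469 × 314.16 × 4 × 1 = 442.0 kN.
Bearing (20 mm plate, F_u = 450 MPa): end bolts L_c = 42 − 22/2 = 31, R_n = min(1.2×31×20×450, 2.4×20×20×450) = 334.8 kN/bolt; interior L_c = 73 − 22 = 51, R_n = 432 kN/bolt. φR_n = 0.75 × (1×334.8 + 3×432) = 1223.1 kN.
Tension yield (gross): A_g = 127×20 = 2540 mm². φR_n = 0.90 × 345 × 2540 = 788.7 kN.
Governing: min(442.0, 1223.1, 788.7) = 442.0 kN → bolt shear.

442.0 kN (bolt shear governs)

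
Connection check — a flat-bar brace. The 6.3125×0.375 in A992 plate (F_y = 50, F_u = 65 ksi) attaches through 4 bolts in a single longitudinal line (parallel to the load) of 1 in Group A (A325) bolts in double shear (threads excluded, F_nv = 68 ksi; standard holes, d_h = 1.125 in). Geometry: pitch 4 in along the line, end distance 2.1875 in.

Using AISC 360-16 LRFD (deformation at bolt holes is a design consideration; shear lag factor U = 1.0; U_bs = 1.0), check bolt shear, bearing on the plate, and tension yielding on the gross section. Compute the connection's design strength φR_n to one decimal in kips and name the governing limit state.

106.5 kips (gross-section yield governs)

Bolt shear: A_b = π(1)²/4 = 0.7854 in². φR_n = 0.75 × 68 × 0.7854 × 4 × 2 = 320.4 kips.
Bearing (0.375 in plate, F_u = 65 ksi): end bolts L_c = 2.1875 − 1.125/2 = 1.625, R_n = min(1.2×1.625×0.375×65, 2.4×1×0.375×65) = 47.531 kips/bolt; interior L_c = 4 − 1.125 = 2.875, R_n = 58.5 kips/bolt. φR_n = 0.75 × (1×47.531 + 3×58.5) = 167.3 kips.
Tension yield (gross): A_g = 6.3125×0.375 = 2.3672 in². φR_n = 0.90 × 50 × 2.3672 = 106.5 kips.
Governing: min(320.4, 167.3, 106.5) = 106.5 kips → gross-section yield.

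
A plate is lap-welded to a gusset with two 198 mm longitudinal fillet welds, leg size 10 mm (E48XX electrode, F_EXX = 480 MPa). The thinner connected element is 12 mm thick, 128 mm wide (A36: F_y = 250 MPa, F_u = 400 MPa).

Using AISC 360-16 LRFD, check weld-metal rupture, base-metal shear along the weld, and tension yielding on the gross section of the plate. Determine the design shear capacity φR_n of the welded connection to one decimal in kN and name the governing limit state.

Weld metal: throat = 0.707×10 = 7.07 mm, L = 2×198 = 396 mm. φR_n = 0.75 × 0.6 × 480 × 7.07 × 396 = 604.7 kN.
Base metal shear (12 mm plate): yield φR_n = 1.0×0.6×250×12×396 = 712.8 kN; rupture φR_n = 0.75×0.6×400×12×396 = 855.4 kN; take 712.8 kN (yield).
Tension yield (gross): A_g = 128×12 = 1536 mm². φR_n = 0.90 × 250 × 1536 = 345.6 kN.
Governing: min(604.7, 712.8, 345.6) = 345.6 kN → gross-section yield.

345.6 kN (gross-section yield governs)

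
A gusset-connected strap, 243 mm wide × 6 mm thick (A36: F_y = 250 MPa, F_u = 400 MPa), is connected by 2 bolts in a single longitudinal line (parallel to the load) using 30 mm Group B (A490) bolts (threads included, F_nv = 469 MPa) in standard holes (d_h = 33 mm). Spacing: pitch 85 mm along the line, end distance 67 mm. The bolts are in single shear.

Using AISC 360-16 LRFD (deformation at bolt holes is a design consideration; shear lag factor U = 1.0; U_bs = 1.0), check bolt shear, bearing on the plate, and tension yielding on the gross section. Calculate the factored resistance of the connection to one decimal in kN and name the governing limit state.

Bolt shear: A_b = π(30)²/4 = 706.86 mm². φR_n = 0.75 × 469 × 706.86 × 2 × 1 = 497.3 kN.
Bearing (6 mm plate, F_u = 400 MPa): end bolts L_c = 67 − 33/2 = 50.5, R_n = min(1.2×50.5×6×400, 2.4×30×6×400) = 145.44 kN/bolt; interior L_c = 85 − 33 = 52, R_n = 149.76 kN/bolt. φR_n = 0.75 × (1×145.44 + 1×149.76) = 221.4 kN.
Tension yield (gross): A_g = 243×6 = 1458 mm². φR_n = 0.90 × 250 × 1458 = 328.1 kN.
Governing: min(497.3, 221.4, 328.1) = 221.4 kN → bearing.

221.4 kN (bearing governs)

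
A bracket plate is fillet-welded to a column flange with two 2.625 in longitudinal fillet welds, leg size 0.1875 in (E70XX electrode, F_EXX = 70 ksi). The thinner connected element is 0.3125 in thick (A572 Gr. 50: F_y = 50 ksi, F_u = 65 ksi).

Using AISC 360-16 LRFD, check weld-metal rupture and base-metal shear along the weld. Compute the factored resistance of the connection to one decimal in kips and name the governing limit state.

21.9 kips (weld metal governs)

Weld metal: throat = 0.707×0.1875 = 0.13256 in, L = 2×2.625 = 5.25 in. φR_n = 0.75 × 0.6 × 70 × 0.13256 × 5.25 = 21.9 kips.
Base metal shear (0.3125 in plate): yield φR_n = 1.0×0.6×50×0.3125×5.25 = 49.2 kips; rupture φR_n = 0.75×0.6×65×0.3125×5.25 = 48.0 kips; take 48.0 kips (rupture).
Governing: min(21.9, 48.0) = 21.9 kips → weld metal.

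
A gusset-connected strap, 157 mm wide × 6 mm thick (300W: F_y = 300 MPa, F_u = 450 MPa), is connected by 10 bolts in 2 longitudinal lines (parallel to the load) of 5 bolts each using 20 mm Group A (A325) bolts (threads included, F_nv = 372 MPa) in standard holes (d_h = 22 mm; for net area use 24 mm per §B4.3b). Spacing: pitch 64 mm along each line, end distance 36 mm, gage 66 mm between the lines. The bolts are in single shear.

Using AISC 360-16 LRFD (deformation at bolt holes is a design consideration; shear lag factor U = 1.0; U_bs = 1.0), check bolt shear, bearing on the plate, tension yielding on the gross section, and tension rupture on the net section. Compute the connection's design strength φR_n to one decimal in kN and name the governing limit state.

Bolt shear: A_b = π(20)²/4 = 314.16 mm². φR_n = 0.75 × 372 × 314.16 × 10 × 1 = 876.5 kN.
Bearing (6 mm plate, F_u = 450 MPa): end bolts L_c = 36 − 22/2 = 25, R_n = min(1.2×25×6×450, 2.4×20×6×450) = 81 kN/bolt; interior L_c = 64 − 22 = 42, R_n = 129.6 kN/bolt. φR_n = 0.75 × (2×81 + 8×129.6) = 899.1 kN.
Tension yield (gross): A_g = 157×6 = 942 mm². φR_n = 0.90 × 300 × 942 = 254.3 kN.
Tension rupture (net): A_n = (157 − 2×24)×6 = 654 mm² (U = 1.0, A_e = A_n). φR_n = 0.75 × 450 × 654 = 220.7 kN.
Governing: min(876.5, 899.1, 254.3, 220.7) = 220.7 kN → net-section rupture.

220.7 kN (net-section rupture governs)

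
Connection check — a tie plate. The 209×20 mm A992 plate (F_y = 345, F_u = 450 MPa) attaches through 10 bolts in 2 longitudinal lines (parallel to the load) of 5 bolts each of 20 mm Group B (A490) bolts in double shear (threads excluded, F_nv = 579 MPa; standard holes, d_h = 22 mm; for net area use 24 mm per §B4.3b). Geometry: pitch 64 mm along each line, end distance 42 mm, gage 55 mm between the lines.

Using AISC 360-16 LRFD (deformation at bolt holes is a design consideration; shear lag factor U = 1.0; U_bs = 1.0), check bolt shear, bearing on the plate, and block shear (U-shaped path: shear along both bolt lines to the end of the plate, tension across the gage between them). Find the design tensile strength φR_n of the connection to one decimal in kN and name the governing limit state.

1748.3 kN (block shear governs)

Bolt shear: A_b = π(20)²/4 = 314.16 mm². φR_n = 0.75 × 579 × 314.16 × 10 × 2 = 2728.5 kN.
Bearing (20 mm plate, F_u = 450 MPa): end bolts L_c = 42 − 22/2 = 31, R_n = min(1.2×31×20×450, 2.4×20×20×450) = 334.8 kN/bolt; interior L_c = 64 − 22 = 42, R_n = 432 kN/bolt. φR_n = 0.75 × (2×334.8 + 8×432) = 3094.2 kN.
Block shear: shear path 2×[42+4×64] = 2×298 mm, A_gv = 11920, A_nv = 2×(298 − 4.5×24)×20 = 7600 mm²; tension across gage: (55 − 1×24)×20 = 620 mm². R_n = min(0.6×450×7600, 0.6×345×11920) + 1.0×450×620 = min(2052, 2467.4) + 279 = 2331 kN. φR_n = 0.75 × 2331 = 1748.3 kN.
Governing: min(2728.5, 3094.2, 1748.3) = 1748.3 kN → block shear.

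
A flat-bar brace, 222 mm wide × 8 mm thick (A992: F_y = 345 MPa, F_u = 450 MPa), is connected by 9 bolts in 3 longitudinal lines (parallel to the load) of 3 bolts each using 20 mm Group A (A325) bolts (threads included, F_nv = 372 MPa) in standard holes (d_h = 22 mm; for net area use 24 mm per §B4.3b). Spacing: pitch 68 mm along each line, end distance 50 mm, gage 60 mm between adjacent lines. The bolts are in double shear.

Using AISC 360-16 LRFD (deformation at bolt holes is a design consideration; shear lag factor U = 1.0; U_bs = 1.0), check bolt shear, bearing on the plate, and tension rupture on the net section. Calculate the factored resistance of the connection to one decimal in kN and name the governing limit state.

405.0 kN (net-section rupture governs)

Bolt shear: A_b = π(20)²/4 = 314.16 mm². φR_n = 0.75 × 372 × 314.16 × 9 × 2 = 1577.7 kN.
Bearing (8 mm plate, F_u = 450 MPa): end bolts L_c = 50 − 22/2 = 39, R_n = min(1.2×39×8×450, 2.4×20×8×450) = 168.48 kN/bolt; interior L_c = 68 − 22 = 46, R_n = 172.8 kN/bolt. φR_n = 0.75 × (3×168.48 + 6×172.8) = 1156.7 kN.
Tension rupture (net): A_n = (222 − 3×24)×8 = 1200 mm² (U = 1.0, A_e = A_n). φR_n = 0.75 × 450 × 1200 = 405.0 kN.
Governing: min(1577.7, 1156.7, 405.0) = 405.0 kN → net-section rupture.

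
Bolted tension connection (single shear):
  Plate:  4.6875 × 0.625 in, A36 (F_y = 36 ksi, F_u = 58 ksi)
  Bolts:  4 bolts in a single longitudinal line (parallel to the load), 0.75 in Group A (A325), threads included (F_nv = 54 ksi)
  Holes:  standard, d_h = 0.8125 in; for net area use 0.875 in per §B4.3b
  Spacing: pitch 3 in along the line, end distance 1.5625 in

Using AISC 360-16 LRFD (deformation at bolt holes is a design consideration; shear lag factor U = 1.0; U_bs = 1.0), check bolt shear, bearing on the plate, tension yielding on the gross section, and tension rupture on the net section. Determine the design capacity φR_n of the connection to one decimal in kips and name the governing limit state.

Bolt shear: A_b = π(0.75)²/4 = 0.44179 in². φR_n = 0.75 × 54 × 0.44179 × 4 × 1 = 71.6 kips.
Bearing (0.625 in plate, F_u = 58 ksi): end bolts L_c = 1.5625 − 0.8125/2 = 1.15625, R_n = min(1.2×1.15625×0.625×58, 2.4×0.75×0.625×58) = 50.297 kips/bolt; interior L_c = 3 − 0.8125 = 2.1875, R_n = 65.25 kips/bolt. φR_n = 0.75 × (1×50.297 + 3×65.25) = 184.5 kips.
Tension yield (gross): A_g = 4.6875×0.625 = 2.9297 in². φR_n = 0.90 × 36 × 2.9297 = 94.9 kips.
Tension rupture (net): A_n = (4.6875 − 1×0.875)×0.625 = 2.3828 in² (U = 1.0, A_e = A_n). φR_n = 0.75 × 58 × 2.3828 = 103.7 kips.
Governing: min(71.6, 184.5, 94.9, 103.7) = 71.6 kips → bolt shear.

71.6 kips (bolt shear governs)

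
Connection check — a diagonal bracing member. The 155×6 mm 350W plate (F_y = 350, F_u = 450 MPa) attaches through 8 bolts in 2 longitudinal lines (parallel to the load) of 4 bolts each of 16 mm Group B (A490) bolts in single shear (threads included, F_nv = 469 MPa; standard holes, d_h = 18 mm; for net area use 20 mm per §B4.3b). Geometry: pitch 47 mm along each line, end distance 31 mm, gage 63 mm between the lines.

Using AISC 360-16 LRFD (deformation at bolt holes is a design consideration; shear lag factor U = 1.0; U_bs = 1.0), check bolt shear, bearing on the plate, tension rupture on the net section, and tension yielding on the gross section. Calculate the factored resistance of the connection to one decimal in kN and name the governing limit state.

232.9 kN (net-section rupture governs)

Bolt shear: A_b = π(16)²/4 = 201.06 mm². φR_n = 0.75 × 469 × 201.06 × 8 × 1 = 565.8 kN.
Bearing (6 mm plate, F_u = 450 MPa): end bolts L_c = 31 − 18/2 = 22, R_n = min(1.2×22×6×450, 2.4×16×6×450) = 71.28 kN/bolt; interior L_c = 47 − 18 = 29, R_n = 93.96 kN/bolt. φR_n = 0.75 × (2×71.28 + 6×93.96) = 529.7 kN.
Tension rupture (net): A_n = (155 − 2×20)×6 = 690 mm² (U = 1.0, A_e = A_n). φR_n = 0.75 × 450 × 690 = 232.9 kN.
Tension yield (gross): A_g = 155×6 = 930 mm². φR_n = 0.90 × 350 × 930 = 293.0 kN.
Governing: min(565.8, 529.7, 232.9, 293.0) = 232.9 kN → net-section rupture.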